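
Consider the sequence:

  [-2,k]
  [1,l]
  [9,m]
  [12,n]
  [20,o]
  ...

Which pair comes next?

For the first component, alternating steps +3, +8, +3, +8, …: -2, 1, 9, 12, 20 → 23.
For the letter, letters move forward 1 place in the alphabet: k, l, m, n, o → p.
Putting it together: [23,p].

[23,p]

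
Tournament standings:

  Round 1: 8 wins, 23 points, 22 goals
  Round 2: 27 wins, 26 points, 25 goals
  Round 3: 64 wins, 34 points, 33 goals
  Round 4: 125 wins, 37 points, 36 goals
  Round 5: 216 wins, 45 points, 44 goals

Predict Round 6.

Wins: perfect cubes: 2³, 3³, 4³, …; 8, 27, 64, 125, 216 → 343.
For the points, alternating steps +3, +8, +3, +8, …: 23, 26, 34, 37, 45 → 48.
For the goals, always 1 less than the points: 22, 25, 33, 36, 44 → 47.
Combining the parts gives 343 wins, 48 points, 47 goals.

343 wins, 48 points, 47 goals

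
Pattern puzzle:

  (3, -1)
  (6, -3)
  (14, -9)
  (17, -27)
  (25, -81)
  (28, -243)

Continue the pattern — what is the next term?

(36, -729)

For the first entry, alternating steps +3, +8, +3, +8, …: 3, 6, 14, 17, 25, 28 → 36.
Second entry: -1, -3, -9, -27, -81, -243 → -729 (×3 each step).
Combining the parts gives (36, -729).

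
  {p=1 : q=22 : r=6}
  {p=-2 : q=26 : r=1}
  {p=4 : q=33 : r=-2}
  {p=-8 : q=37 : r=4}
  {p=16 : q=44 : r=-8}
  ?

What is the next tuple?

P — ×(-2) each step: 1, -2, 4, -8, 16 → -32.
Q: alternating steps +4, +7, +4, +7, …; 22, 26, 33, 37, 44 → 48.
R: always the previous value of the p; 6, 1, -2, 4, -8 → 16.
Putting it together: {p=-32 : q=48 : r=16}.

{p=-32 : q=48 : r=16}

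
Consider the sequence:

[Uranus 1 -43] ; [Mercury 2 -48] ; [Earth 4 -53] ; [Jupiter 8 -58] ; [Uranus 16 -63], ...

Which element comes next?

[Mercury 32 -68]

Planet: Uranus, Mercury, Earth, Jupiter, Uranus → Mercury (repeats Uranus → Mercury → Earth → Jupiter).
Second component: ×2 each step; 1, 2, 4, 8, 16 → 32.
Third component — −5 each step: -43, -48, -53, -58, -63 → -68.
Combining the parts gives [Mercury 32 -68].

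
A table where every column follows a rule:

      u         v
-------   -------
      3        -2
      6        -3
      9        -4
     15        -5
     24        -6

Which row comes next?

Column u goes 3, 6, 9, 15, 24 → 39 (each term is the sum of the two before it).
For the column v, −1 each step: -2, -3, -4, -5, -6 → -7.
So the next row is 39  -7.

39  -7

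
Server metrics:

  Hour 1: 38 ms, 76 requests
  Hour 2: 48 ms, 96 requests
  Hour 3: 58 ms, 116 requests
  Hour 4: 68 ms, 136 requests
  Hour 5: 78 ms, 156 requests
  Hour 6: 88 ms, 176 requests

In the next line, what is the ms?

Ms: +10 each step, so 38, 48, 58, 68, 78, 88 → 98.

98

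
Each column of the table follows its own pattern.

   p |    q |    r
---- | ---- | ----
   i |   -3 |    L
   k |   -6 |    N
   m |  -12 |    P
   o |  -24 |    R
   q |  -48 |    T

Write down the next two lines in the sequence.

s  -96  V; u  -192  X

Column p: letters move forward 2 places in the alphabet; i, k, m, o, q → s → u.
Column q goes -3, -6, -12, -24, -48 → -96 → -192 (×2 each step).
Column r goes L, N, P, R, T → V → X (letters move forward 2 places in the alphabet).
So the next two lines are s  -96  V and u  -192  X.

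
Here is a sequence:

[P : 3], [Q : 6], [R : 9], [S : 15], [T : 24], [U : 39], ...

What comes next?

For the letter, letters move forward 1 place in the alphabet: P, Q, R, S, T, U → V.
Second entry goes 3, 6, 9, 15, 24, 39 → 63 (each term is the sum of the two before it).
So the next pair is [V : 63].

[V : 63]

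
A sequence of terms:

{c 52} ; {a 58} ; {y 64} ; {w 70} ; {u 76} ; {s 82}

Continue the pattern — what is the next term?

{q 88}

Letter: c, a, y, w, u, s → q (letters move back 2 places in the alphabet, wrapping A→Z).
Second slot: +6 each step; 52, 58, 64, 70, 76, 82 → 88.
Combining the parts gives {q 88}.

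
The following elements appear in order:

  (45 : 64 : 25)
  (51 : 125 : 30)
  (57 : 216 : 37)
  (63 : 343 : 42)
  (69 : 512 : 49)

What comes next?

(75 : 729 : 54)

First entry goes 45, 51, 57, 63, 69 → 75 (+6 each step).
For the second entry, perfect cubes: 4³, 5³, 6³, …: 64, 125, 216, 343, 512 → 729.
Third entry goes 25, 30, 37, 42, 49 → 54 (alternating steps +5, +7, +5, +7, …).
Putting it together: (75 : 729 : 54).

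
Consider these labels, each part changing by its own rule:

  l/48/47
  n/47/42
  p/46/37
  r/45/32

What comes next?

Letter — letters move forward 2 places in the alphabet: l, n, p, r → t.
For the second component, −1 each step: 48, 47, 46, 45 → 44.
Third component: −5 each step; 47, 42, 37, 32 → 27.
Combining the parts gives t/44/27.

t/44/27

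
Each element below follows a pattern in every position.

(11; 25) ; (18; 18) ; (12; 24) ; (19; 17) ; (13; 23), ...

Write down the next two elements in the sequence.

First part — alternating steps +7, −6, +7, −6, …: 11, 18, 12, 19, 13 → 20 → 14.
Second part: 25, 18, 24, 17, 23 → 16 → 22 (together with the first part always sums to 36).
Putting the parts together: (20; 16) and then (14; 22).

(20; 16), (14; 22)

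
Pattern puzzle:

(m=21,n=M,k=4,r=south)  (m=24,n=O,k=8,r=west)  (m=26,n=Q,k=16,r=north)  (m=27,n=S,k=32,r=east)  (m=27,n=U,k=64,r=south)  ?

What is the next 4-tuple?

For the m, differences are 3, 2, 1, … (decreasing by 1 each time): 21, 24, 26, 27, 27 → 26.
N: letters move forward 2 places in the alphabet, so M, O, Q, S, U → W.
K goes 4, 8, 16, 32, 64 → 128 (×2 each step).
For the r, repeats south → west → north → east: south, west, north, east, south → west.
Putting it together: (m=26,n=W,k=128,r=west).

(m=26,n=W,k=128,r=west)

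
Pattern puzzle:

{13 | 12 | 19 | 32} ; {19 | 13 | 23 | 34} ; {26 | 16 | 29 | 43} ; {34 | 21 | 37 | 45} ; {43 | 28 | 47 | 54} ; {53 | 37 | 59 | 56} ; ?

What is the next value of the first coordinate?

First coordinate — differences are 6, 7, 8, … (increasing by 1 each time): 13, 19, 26, 34, 43, 53 → 64.

64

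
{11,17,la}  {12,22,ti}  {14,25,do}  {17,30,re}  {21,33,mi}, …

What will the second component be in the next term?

38

For the second component, alternating steps +5, +3, +5, +3, …: 17, 22, 25, 30, 33 → 38.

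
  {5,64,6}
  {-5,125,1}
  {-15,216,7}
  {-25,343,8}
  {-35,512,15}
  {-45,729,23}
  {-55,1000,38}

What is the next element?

First component: −10 each step, so 5, -5, -15, -25, -35, -45, -55 → -65.
Second component: 64, 125, 216, 343, 512, 729, 1000 → 1331 (perfect cubes: 4³, 5³, 6³, …).
Third component goes 6, 1, 7, 8, 15, 23, 38 → 61 (each term is the sum of the two before it).
Combining the parts gives {-65,1331,61}.

{-65,1331,61}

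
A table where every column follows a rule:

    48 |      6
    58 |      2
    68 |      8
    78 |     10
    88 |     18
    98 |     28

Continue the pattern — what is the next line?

First component — +10 each step: 48, 58, 68, 78, 88, 98 → 108.
Second component goes 6, 2, 8, 10, 18, 28 → 46 (each term is the sum of the two before it).
Combining the parts gives 108  46.

108  46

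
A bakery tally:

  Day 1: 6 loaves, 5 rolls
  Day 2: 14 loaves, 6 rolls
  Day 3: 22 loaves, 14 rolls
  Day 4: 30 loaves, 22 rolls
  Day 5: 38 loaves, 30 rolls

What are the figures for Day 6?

Loaves: +8 each step; 6, 14, 22, 30, 38 → 46.
Rolls — always the previous value of the loaves: 5, 6, 14, 22, 30 → 38.
Combining the parts gives 46 loaves, 38 rolls.

46 loaves, 38 rolls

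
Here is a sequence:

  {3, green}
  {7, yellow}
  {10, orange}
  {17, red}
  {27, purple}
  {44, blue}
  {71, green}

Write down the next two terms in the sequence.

{115, yellow}, {186, orange}

First entry: each term is the sum of the two before it, so 3, 7, 10, 17, 27, 44, 71 → 115 → 186.
Colour: green, yellow, orange, red, purple, blue, green → yellow → orange (repeats green → yellow → orange → red → purple → blue).
Putting the parts together: {115, yellow} and then {186, orange}.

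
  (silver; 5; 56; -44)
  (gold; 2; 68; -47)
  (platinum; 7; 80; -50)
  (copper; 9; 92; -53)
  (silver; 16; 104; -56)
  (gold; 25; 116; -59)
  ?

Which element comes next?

(platinum; 41; 128; -62)

Metal: repeats silver → gold → platinum → copper; silver, gold, platinum, copper, silver, gold → platinum.
Second coordinate: each term is the sum of the two before it; 5, 2, 7, 9, 16, 25 → 41.
Third coordinate goes 56, 68, 80, 92, 104, 116 → 128 (+12 each step).
For the fourth coordinate, −3 each step: -44, -47, -50, -53, -56, -59 → -62.
Combining the parts gives (platinum; 41; 128; -62).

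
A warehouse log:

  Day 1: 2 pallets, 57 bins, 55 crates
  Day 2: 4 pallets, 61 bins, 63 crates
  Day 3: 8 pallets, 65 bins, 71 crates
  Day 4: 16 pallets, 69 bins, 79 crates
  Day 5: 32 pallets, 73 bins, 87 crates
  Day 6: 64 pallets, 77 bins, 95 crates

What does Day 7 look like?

Pallets — ×2 each step: 2, 4, 8, 16, 32, 64 → 128.
For the bins, +4 each step: 57, 61, 65, 69, 73, 77 → 81.
Crates: +8 each step, so 55, 63, 71, 79, 87, 95 → 103.
So the next line is 128 pallets, 81 bins, 103 crates.

128 pallets, 81 bins, 103 crates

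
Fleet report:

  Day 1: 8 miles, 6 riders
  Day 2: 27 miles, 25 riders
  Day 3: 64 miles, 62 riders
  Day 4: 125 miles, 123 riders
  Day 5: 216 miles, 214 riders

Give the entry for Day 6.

Miles: 8, 27, 64, 125, 216 → 343 (perfect cubes: 2³, 3³, 4³, …).
Riders: always 2 less than the miles; 6, 25, 62, 123, 214 → 341.
So the next line is 343 miles, 341 riders.

343 miles, 341 riders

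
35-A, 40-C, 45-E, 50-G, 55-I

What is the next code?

For the first component, +5 each step: 35, 40, 45, 50, 55 → 60.
Letter: letters move forward 2 places in the alphabet, so A, C, E, G, I → K.
Combining the parts gives 60-K.

60-K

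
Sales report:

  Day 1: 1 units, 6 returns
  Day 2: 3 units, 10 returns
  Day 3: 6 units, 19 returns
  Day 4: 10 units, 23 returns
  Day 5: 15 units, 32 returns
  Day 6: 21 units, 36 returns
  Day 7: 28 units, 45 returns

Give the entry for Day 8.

36 units, 49 returns

Units: differences are 2, 3, 4, … (increasing by 1 each time), so 1, 3, 6, 10, 15, 21, 28 → 36.
Returns goes 6, 10, 19, 23, 32, 36, 45 → 49 (alternating steps +4, +9, +4, +9, …).
Putting it together: 36 units, 49 returns.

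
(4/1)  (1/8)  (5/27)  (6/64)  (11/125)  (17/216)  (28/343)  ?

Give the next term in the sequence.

First entry — each term is the sum of the two before it: 4, 1, 5, 6, 11, 17, 28 → 45.
Second entry goes 1, 8, 27, 64, 125, 216, 343 → 512 (perfect cubes: 1³, 2³, 3³, …).
Combining the parts gives (45/512).

(45/512)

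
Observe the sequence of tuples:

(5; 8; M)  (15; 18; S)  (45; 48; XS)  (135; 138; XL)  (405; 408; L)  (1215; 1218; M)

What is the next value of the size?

Size: repeats M → S → XS → XL → L, so M, S, XS, XL, L, M → S.

S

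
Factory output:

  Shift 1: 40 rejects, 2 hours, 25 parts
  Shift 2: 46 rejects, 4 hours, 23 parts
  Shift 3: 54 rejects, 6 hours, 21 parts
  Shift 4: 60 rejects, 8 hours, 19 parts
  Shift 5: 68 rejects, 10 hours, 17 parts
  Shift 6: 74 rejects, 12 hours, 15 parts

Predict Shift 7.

82 rejects, 14 hours, 13 parts

Rejects goes 40, 46, 54, 60, 68, 74 → 82 (alternating steps +6, +8, +6, +8, …).
Hours: +2 each step, so 2, 4, 6, 8, 10, 12 → 14.
Parts goes 25, 23, 21, 19, 17, 15 → 13 (together with the hours always sums to 27).
So the next record is 82 rejects, 14 hours, 13 parts.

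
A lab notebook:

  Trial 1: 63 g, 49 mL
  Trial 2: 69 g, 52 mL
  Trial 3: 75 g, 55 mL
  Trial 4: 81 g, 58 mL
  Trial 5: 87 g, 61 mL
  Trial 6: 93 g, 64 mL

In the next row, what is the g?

G goes 63, 69, 75, 81, 87, 93 → 99 (+6 each step).

99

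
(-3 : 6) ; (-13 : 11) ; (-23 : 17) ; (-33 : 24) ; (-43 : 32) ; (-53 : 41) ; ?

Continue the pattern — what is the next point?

(-63 : 51)

First slot: -3, -13, -23, -33, -43, -53 → -63 (−10 each step).
Second slot: differences are 5, 6, 7, … (increasing by 1 each time), so 6, 11, 17, 24, 32, 41 → 51.
Combining the parts gives (-63 : 51).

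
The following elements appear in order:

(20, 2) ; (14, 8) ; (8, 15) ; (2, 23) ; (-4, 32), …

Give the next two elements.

First slot: 20, 14, 8, 2, -4 → -10 → -16 (−6 each step).
For the second slot, differences are 6, 7, 8, … (increasing by 1 each time): 2, 8, 15, 23, 32 → 42 → 53.
So the next two elements are (-10, 42) and (-16, 53).

(-10, 42), (-16, 53)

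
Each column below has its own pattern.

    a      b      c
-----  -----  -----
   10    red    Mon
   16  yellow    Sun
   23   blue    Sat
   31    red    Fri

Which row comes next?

For the column a, differences are 6, 7, 8, … (increasing by 1 each time): 10, 16, 23, 31 → 40.
Column b: red, yellow, blue, red → yellow (repeats red → yellow → blue).
Column c: Mon, Sun, Sat, Fri → Thu (runs backward through the weekdays Mon→Sun).
So the next row is 40  yellow  Thu.

40  yellow  Thu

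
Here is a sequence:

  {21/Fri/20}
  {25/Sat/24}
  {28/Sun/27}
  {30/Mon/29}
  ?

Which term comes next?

{31/Tue/30}

First coordinate: 21, 25, 28, 30 → 31 (differences are 4, 3, 2, … (decreasing by 1 each time)).
Day goes Fri, Sat, Sun, Mon → Tue (runs through the weekdays Mon→Sun).
Third coordinate: 20, 24, 27, 29 → 30 (always 1 less than the first coordinate).
So the next term is {31/Tue/30}.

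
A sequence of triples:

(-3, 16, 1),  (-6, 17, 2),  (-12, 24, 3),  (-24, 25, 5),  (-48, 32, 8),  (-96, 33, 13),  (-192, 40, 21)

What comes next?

For the first component, ×2 each step: -3, -6, -12, -24, -48, -96, -192 → -384.
Second component: alternating steps +1, +7, +1, +7, …, so 16, 17, 24, 25, 32, 33, 40 → 41.
Third component: 1, 2, 3, 5, 8, 13, 21 → 34 (each term is the sum of the two before it).
So the next triple is (-384, 41, 34).

(-384, 41, 34)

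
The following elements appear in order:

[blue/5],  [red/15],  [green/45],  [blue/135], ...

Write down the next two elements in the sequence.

[red/405], [green/1215]

Colour: repeats blue → red → green; blue, red, green, blue → red → green.
Second slot — ×3 each step: 5, 15, 45, 135 → 405 → 1215.
So the next two elements are [red/405] and [green/1215].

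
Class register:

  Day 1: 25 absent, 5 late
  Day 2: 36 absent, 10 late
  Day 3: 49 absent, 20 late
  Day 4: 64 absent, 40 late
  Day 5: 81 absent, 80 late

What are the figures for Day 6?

100 absent, 160 late

Absent: perfect squares: 5², 6², 7², …, so 25, 36, 49, 64, 81 → 100.
Late: 5, 10, 20, 40, 80 → 160 (×2 each step).
Combining the parts gives 100 absent, 160 late.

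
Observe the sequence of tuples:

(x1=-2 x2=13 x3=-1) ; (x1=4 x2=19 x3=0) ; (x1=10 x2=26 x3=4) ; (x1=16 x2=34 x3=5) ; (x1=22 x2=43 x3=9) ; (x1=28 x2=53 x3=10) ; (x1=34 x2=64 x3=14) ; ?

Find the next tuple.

X1 goes -2, 4, 10, 16, 22, 28, 34 → 40 (+6 each step).
X2: differences are 6, 7, 8, … (increasing by 1 each time); 13, 19, 26, 34, 43, 53, 64 → 76.
For the x3, alternating steps +1, +4, +1, +4, …: -1, 0, 4, 5, 9, 10, 14 → 15.
Combining the parts gives (x1=40 x2=76 x3=15).

(x1=40 x2=76 x3=15)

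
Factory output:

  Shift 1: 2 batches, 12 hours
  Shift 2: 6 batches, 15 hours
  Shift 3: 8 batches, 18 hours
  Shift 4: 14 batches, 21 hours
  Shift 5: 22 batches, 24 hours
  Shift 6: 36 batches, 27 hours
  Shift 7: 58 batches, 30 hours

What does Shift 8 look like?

94 batches, 33 hours

Batches: each term is the sum of the two before it; 2, 6, 8, 14, 22, 36, 58 → 94.
Hours: 12, 15, 18, 21, 24, 27, 30 → 33 (+3 each step).
So the next row is 94 batches, 33 hours.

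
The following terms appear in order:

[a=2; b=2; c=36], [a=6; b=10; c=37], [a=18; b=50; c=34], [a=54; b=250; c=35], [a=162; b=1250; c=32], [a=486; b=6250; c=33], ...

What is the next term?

A: ×3 each step; 2, 6, 18, 54, 162, 486 → 1458.
B goes 2, 10, 50, 250, 1250, 6250 → 31250 (×5 each step).
C goes 36, 37, 34, 35, 32, 33 → 30 (alternating steps +1, −3, +1, −3, …).
Putting it together: [a=1458; b=31250; c=30].

[a=1458; b=31250; c=30]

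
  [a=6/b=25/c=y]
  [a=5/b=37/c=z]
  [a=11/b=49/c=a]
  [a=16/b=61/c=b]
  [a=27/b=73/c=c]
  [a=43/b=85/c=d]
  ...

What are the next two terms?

A: each term is the sum of the two before it, so 6, 5, 11, 16, 27, 43 → 70 → 113.
B: 25, 37, 49, 61, 73, 85 → 97 → 109 (+12 each step).
For the c, letters move forward 1 place in the alphabet, wrapping Z→A: y, z, a, b, c, d → e → f.
So the next two terms are [a=70/b=97/c=e] and [a=113/b=109/c=f].

[a=70/b=97/c=e], [a=113/b=109/c=f]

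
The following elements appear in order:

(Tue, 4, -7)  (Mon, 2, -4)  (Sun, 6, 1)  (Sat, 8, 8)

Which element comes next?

(Fri, 14, 17)

Day: Tue, Mon, Sun, Sat → Fri (runs backward through the weekdays Mon→Sun).
Second slot goes 4, 2, 6, 8 → 14 (each term is the sum of the two before it).
Third slot — differences are 3, 5, 7, … (increasing by 2 each time): -7, -4, 1, 8 → 17.
So the next element is (Fri, 14, 17).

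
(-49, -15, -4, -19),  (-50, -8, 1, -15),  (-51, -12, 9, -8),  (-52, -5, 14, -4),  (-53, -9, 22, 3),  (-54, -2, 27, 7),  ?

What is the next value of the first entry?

First entry: -49, -50, -51, -52, -53, -54 → -55 (−1 each step).
Second entry: alternating steps +7, −4, +7, −4, …, so -15, -8, -12, -5, -9, -2 → -6.
For the third entry, alternating steps +5, +8, +5, +8, …: -4, 1, 9, 14, 22, 27 → 35.
Fourth entry: alternating steps +4, +7, +4, +7, …, so -19, -15, -8, -4, 3, 7 → 14.

-55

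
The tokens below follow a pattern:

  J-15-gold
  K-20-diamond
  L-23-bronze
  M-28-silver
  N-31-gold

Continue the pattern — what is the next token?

O-36-diamond

Letter: letters move forward 1 place in the alphabet; J, K, L, M, N → O.
Second component: 15, 20, 23, 28, 31 → 36 (alternating steps +5, +3, +5, +3, …).
Rank goes gold, diamond, bronze, silver, gold → diamond (repeats gold → diamond → bronze → silver).
So the next token is O-36-diamond.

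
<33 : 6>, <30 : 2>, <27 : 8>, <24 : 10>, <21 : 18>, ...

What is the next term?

<18 : 28>

First entry goes 33, 30, 27, 24, 21 → 18 (−3 each step).
Second entry — each term is the sum of the two before it: 6, 2, 8, 10, 18 → 28.
Putting it together: <18 : 28>.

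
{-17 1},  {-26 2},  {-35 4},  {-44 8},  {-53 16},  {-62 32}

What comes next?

For the first coordinate, −9 each step: -17, -26, -35, -44, -53, -62 → -71.
Second coordinate: ×2 each step, so 1, 2, 4, 8, 16, 32 → 64.
Combining the parts gives {-71 64}.

{-71 64}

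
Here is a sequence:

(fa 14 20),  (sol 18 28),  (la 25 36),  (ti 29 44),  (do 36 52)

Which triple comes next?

Note goes fa, sol, la, ti, do → re (runs through the solfège scale do→ti).
Second coordinate: alternating steps +4, +7, +4, +7, …; 14, 18, 25, 29, 36 → 40.
Third coordinate goes 20, 28, 36, 44, 52 → 60 (+8 each step).
So the next triple is (re 40 60).

(re 40 60)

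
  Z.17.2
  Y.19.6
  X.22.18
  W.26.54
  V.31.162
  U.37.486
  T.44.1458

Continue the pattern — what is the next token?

S.52.4374

Letter goes Z, Y, X, W, V, U, T → S (letters move back 1 place in the alphabet).
Second component: differences are 2, 3, 4, … (increasing by 1 each time), so 17, 19, 22, 26, 31, 37, 44 → 52.
For the third component, ×3 each step: 2, 6, 18, 54, 162, 486, 1458 → 4374.
Putting it together: S.52.4374.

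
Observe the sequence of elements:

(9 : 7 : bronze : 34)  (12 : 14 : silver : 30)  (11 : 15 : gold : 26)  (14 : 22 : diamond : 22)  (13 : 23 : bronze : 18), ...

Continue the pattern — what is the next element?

(16 : 30 : silver : 14)

First slot goes 9, 12, 11, 14, 13 → 16 (alternating steps +3, −1, +3, −1, …).
For the second slot, alternating steps +7, +1, +7, +1, …: 7, 14, 15, 22, 23 → 30.
Rank goes bronze, silver, gold, diamond, bronze → silver (repeats bronze → silver → gold → diamond).
Fourth slot — −4 each step: 34, 30, 26, 22, 18 → 14.
Combining the parts gives (16 : 30 : silver : 14).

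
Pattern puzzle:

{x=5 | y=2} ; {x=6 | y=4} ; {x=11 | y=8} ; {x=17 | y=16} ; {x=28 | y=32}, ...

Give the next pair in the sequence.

{x=45 | y=64}

X: 5, 6, 11, 17, 28 → 45 (each term is the sum of the two before it).
Y: ×2 each step, so 2, 4, 8, 16, 32 → 64.
So the next pair is {x=45 | y=64}.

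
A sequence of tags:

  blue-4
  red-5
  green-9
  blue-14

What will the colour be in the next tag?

red

Colour — repeats blue → red → green: blue, red, green, blue → red.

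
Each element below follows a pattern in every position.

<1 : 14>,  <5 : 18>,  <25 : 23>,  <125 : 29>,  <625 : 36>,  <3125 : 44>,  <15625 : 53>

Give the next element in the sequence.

First value goes 1, 5, 25, 125, 625, 3125, 15625 → 78125 (×5 each step).
Second value: 14, 18, 23, 29, 36, 44, 53 → 63 (differences are 4, 5, 6, … (increasing by 1 each time)).
So the next element is <78125 : 63>.

<78125 : 63>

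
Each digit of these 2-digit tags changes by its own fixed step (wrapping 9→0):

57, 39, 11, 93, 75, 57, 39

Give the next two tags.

First digit: −2 each step, mod 10; 5, 3, 1, 9, 7, 5, 3 → 1 → 9.
Second digit goes 7, 9, 1, 3, 5, 7, 9 → 1 → 3 (+2 each step, mod 10).
Putting the parts together: 11 and then 93.

11 then 93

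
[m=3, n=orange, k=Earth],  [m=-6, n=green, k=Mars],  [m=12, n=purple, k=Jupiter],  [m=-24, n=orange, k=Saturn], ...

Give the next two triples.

M: ×(-2) each step, so 3, -6, 12, -24 → 48 → -96.
N goes orange, green, purple, orange → green → purple (repeats orange → green → purple).
K goes Earth, Mars, Jupiter, Saturn → Uranus → Neptune (runs through the planets Mercury→Neptune).
So the next two triples are [m=48, n=green, k=Uranus] and [m=-96, n=purple, k=Neptune].

[m=48, n=green, k=Uranus], [m=-96, n=purple, k=Neptune]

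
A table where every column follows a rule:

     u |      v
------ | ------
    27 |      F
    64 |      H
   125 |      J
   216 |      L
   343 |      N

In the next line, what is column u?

512

Column u: perfect cubes: 3³, 4³, 5³, …; 27, 64, 125, 216, 343 → 512.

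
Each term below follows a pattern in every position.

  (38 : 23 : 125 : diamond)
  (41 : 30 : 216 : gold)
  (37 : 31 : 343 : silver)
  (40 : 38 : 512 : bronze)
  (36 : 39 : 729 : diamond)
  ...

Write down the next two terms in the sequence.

(39 : 46 : 1000 : gold), (35 : 47 : 1331 : silver)

First slot: alternating steps +3, −4, +3, −4, …; 38, 41, 37, 40, 36 → 39 → 35.
Second slot: alternating steps +7, +1, +7, +1, …; 23, 30, 31, 38, 39 → 46 → 47.
Third slot: 125, 216, 343, 512, 729 → 1000 → 1331 (perfect cubes: 5³, 6³, 7³, …).
Rank: repeats diamond → gold → silver → bronze, so diamond, gold, silver, bronze, diamond → gold → silver.
Putting the parts together: (39 : 46 : 1000 : gold) and then (35 : 47 : 1331 : silver).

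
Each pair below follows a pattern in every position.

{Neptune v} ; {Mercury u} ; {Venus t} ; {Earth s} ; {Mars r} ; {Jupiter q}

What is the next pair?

For the planet, runs through the planets Mercury→Neptune: Neptune, Mercury, Venus, Earth, Mars, Jupiter → Saturn.
For the letter, letters move back 1 place in the alphabet: v, u, t, s, r, q → p.
Putting it together: {Saturn p}.

{Saturn p}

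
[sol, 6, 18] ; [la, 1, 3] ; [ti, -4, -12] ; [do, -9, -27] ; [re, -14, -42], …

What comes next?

Note — runs through the solfège scale do→ti: sol, la, ti, do, re → mi.
For the second coordinate, −5 each step: 6, 1, -4, -9, -14 → -19.
For the third coordinate, always 3 × the second coordinate: 18, 3, -12, -27, -42 → -57.
So the next triple is [mi, -19, -57].

[mi, -19, -57]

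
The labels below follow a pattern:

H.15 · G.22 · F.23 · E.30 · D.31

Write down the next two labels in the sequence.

For the letter, letters move back 1 place in the alphabet: H, G, F, E, D → C → B.
Second component: alternating steps +7, +1, +7, +1, …; 15, 22, 23, 30, 31 → 38 → 39.
So the next two labels are C.38 and B.39.

C.38 then B.39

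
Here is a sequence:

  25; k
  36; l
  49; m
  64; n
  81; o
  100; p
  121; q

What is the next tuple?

First entry: 25, 36, 49, 64, 81, 100, 121 → 144 (perfect squares: 5², 6², 7², …).
Letter goes k, l, m, n, o, p, q → r (letters move forward 1 place in the alphabet).
Combining the parts gives 144; r.

144; r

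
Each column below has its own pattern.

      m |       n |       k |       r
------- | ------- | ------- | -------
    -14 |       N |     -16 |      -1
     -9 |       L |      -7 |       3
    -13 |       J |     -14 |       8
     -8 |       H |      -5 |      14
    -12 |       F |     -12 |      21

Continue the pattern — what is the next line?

Column m — alternating steps +5, −4, +5, −4, …: -14, -9, -13, -8, -12 → -7.
Column n: N, L, J, H, F → D (letters move back 2 places in the alphabet).
Column k: alternating steps +9, −7, +9, −7, …, so -16, -7, -14, -5, -12 → -3.
Column r: differences are 4, 5, 6, … (increasing by 1 each time), so -1, 3, 8, 14, 21 → 29.
So the next line is -7  D  -3  29.

-7  D  -3  29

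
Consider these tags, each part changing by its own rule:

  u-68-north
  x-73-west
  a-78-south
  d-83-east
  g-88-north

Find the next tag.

Letter goes u, x, a, d, g → j (letters move forward 3 places in the alphabet, wrapping Z→A).
Second component: +5 each step; 68, 73, 78, 83, 88 → 93.
Direction — repeats north → west → south → east: north, west, south, east, north → west.
So the next tag is j-93-west.

j-93-west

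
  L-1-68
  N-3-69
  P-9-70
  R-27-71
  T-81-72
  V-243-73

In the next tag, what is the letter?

Letter — letters move forward 2 places in the alphabet: L, N, P, R, T, V → X.

X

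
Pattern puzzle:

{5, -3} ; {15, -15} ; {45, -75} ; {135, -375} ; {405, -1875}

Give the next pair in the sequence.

{1215, -9375}

First slot: ×3 each step, so 5, 15, 45, 135, 405 → 1215.
Second slot: ×5 each step; -3, -15, -75, -375, -1875 → -9375.
Putting it together: {1215, -9375}.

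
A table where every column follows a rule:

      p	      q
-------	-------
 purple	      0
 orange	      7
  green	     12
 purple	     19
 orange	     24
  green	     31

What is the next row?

Column p: purple, orange, green, purple, orange, green → purple (repeats purple → orange → green).
Column q goes 0, 7, 12, 19, 24, 31 → 36 (alternating steps +7, +5, +7, +5, …).
So the next row is purple  36.

purple  36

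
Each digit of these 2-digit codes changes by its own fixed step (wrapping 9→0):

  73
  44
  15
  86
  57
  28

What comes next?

99

First digit: 7, 4, 1, 8, 5, 2 → 9 (−3 each step, mod 10).
Second digit: +1 each step, mod 10, so 3, 4, 5, 6, 7, 8 → 9.
Combining the parts gives 99.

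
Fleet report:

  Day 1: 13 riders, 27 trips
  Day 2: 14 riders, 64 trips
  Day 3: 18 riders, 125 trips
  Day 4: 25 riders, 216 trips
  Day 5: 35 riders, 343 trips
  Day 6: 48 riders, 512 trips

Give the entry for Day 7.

64 riders, 729 trips

Riders: differences are 1, 4, 7, … (increasing by 3 each time); 13, 14, 18, 25, 35, 48 → 64.
For the trips, perfect cubes: 3³, 4³, 5³, …: 27, 64, 125, 216, 343, 512 → 729.
Combining the parts gives 64 riders, 729 trips.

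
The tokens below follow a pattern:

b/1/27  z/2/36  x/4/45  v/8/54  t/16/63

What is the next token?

r/32/72

Letter: letters move back 2 places in the alphabet, wrapping A→Z; b, z, x, v, t → r.
Second component: 1, 2, 4, 8, 16 → 32 (×2 each step).
Third component goes 27, 36, 45, 54, 63 → 72 (+9 each step).
So the next token is r/32/72.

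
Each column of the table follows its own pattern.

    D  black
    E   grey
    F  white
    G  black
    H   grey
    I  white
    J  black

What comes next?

Letter — letters move forward 1 place in the alphabet: D, E, F, G, H, I, J → K.
Shade: repeats black → grey → white, so black, grey, white, black, grey, white, black → grey.
Combining the parts gives K  grey.

K  grey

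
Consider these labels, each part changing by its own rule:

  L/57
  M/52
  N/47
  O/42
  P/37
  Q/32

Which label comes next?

R/27

Letter goes L, M, N, O, P, Q → R (letters move forward 1 place in the alphabet).
Second component: −5 each step; 57, 52, 47, 42, 37, 32 → 27.
Putting it together: R/27.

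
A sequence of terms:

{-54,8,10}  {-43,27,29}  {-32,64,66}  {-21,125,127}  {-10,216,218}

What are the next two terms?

{1,343,345}, {12,512,514}

First component — +11 each step: -54, -43, -32, -21, -10 → 1 → 12.
Second component goes 8, 27, 64, 125, 216 → 343 → 512 (perfect cubes: 2³, 3³, 4³, …).
Third component: always 2 more than the second component; 10, 29, 66, 127, 218 → 345 → 514.
Putting the parts together: {1,343,345} and then {12,512,514}.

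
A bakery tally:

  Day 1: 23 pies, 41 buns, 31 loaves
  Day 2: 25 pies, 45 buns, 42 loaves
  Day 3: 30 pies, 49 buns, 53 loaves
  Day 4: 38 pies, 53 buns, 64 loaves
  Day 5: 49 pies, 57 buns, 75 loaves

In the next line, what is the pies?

For the pies, differences are 2, 5, 8, … (increasing by 3 each time): 23, 25, 30, 38, 49 → 63.

63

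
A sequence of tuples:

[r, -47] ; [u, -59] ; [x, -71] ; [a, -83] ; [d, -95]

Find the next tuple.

[g, -107]

Letter: r, u, x, a, d → g (letters move forward 3 places in the alphabet, wrapping Z→A).
Second entry — −12 each step: -47, -59, -71, -83, -95 → -107.
So the next tuple is [g, -107].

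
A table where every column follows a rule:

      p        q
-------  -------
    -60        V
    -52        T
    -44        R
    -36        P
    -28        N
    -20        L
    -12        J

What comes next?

-4  H

Column p: +8 each step, so -60, -52, -44, -36, -28, -20, -12 → -4.
Column q goes V, T, R, P, N, L, J → H (letters move back 2 places in the alphabet).
Putting it together: -4  H.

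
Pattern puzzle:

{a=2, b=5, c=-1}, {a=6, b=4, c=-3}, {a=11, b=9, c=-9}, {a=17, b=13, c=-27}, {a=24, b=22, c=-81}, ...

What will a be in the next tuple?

32

For the a, differences are 4, 5, 6, … (increasing by 1 each time): 2, 6, 11, 17, 24 → 32.
B — each term is the sum of the two before it: 5, 4, 9, 13, 22 → 35.
C goes -1, -3, -9, -27, -81 → -243 (×3 each step).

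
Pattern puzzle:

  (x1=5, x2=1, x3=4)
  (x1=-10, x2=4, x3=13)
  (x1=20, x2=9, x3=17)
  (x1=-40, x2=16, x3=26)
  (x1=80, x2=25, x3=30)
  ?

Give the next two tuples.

(x1=-160, x2=36, x3=39), (x1=320, x2=49, x3=43)

X1 — ×(-2) each step: 5, -10, 20, -40, 80 → -160 → 320.
X2 goes 1, 4, 9, 16, 25 → 36 → 49 (perfect squares: 1², 2², 3², …).
For the x3, alternating steps +9, +4, +9, +4, …: 4, 13, 17, 26, 30 → 39 → 43.
Putting the parts together: (x1=-160, x2=36, x3=39) and then (x1=320, x2=49, x3=43).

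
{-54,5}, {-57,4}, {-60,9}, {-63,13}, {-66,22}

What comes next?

First component: −3 each step; -54, -57, -60, -63, -66 → -69.
Second component — each term is the sum of the two before it: 5, 4, 9, 13, 22 → 35.
So the next pair is {-69,35}.

{-69,35}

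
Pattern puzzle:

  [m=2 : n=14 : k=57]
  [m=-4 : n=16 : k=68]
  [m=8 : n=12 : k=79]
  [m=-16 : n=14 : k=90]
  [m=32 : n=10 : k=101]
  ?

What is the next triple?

[m=-64 : n=12 : k=112]

M goes 2, -4, 8, -16, 32 → -64 (×(-2) each step).
N: alternating steps +2, −4, +2, −4, …; 14, 16, 12, 14, 10 → 12.
K goes 57, 68, 79, 90, 101 → 112 (+11 each step).
Combining the parts gives [m=-64 : n=12 : k=112].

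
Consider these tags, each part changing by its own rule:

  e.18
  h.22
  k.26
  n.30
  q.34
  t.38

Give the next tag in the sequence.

Letter: letters move forward 3 places in the alphabet, so e, h, k, n, q, t → w.
Second component: +4 each step, so 18, 22, 26, 30, 34, 38 → 42.
So the next tag is w.42.

w.42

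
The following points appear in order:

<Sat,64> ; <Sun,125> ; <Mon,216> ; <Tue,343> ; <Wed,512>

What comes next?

Day: runs through the weekdays Mon→Sun; Sat, Sun, Mon, Tue, Wed → Thu.
Second slot — perfect cubes: 4³, 5³, 6³, …: 64, 125, 216, 343, 512 → 729.
So the next point is <Thu,729>.

<Thu,729>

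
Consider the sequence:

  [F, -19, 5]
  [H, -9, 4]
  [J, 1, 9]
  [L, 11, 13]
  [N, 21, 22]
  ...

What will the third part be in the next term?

35

Third part goes 5, 4, 9, 13, 22 → 35 (each term is the sum of the two before it).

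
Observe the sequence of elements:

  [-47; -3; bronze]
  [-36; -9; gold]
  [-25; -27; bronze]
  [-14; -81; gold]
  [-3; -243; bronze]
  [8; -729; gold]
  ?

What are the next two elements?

[19; -2187; bronze], [30; -6561; gold]

For the first coordinate, +11 each step: -47, -36, -25, -14, -3, 8 → 19 → 30.
Second coordinate: ×3 each step, so -3, -9, -27, -81, -243, -729 → -2187 → -6561.
Rank: alternates bronze ↔ gold; bronze, gold, bronze, gold, bronze, gold → bronze → gold.
Putting the parts together: [19; -2187; bronze] and then [30; -6561; gold].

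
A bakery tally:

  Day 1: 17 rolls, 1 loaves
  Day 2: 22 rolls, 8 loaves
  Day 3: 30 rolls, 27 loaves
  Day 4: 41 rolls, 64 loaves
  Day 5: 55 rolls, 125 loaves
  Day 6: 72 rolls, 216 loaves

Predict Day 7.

For the rolls, differences are 5, 8, 11, … (increasing by 3 each time): 17, 22, 30, 41, 55, 72 → 92.
Loaves: perfect cubes: 1³, 2³, 3³, …; 1, 8, 27, 64, 125, 216 → 343.
So the next row is 92 rolls, 343 loaves.

92 rolls, 343 loaves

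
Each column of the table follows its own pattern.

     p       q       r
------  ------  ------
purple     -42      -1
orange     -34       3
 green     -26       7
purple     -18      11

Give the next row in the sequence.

For the column p, repeats purple → orange → green: purple, orange, green, purple → orange.
For the column q, +8 each step: -42, -34, -26, -18 → -10.
Column r goes -1, 3, 7, 11 → 15 (+4 each step).
Putting it together: orange  -10  15.

orange  -10  15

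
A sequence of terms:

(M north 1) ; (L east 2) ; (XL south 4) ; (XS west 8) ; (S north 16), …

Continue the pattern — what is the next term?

(M east 32)

Size: M, L, XL, XS, S → M (runs through clothing sizes XS→XL).
For the direction, repeats north → east → south → west: north, east, south, west, north → east.
Third entry: 1, 2, 4, 8, 16 → 32 (×2 each step).
So the next term is (M east 32).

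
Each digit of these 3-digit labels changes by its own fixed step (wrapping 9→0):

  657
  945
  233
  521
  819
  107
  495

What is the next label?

First digit: +3 each step, mod 10; 6, 9, 2, 5, 8, 1, 4 → 7.
Second digit: −1 each step, mod 10; 5, 4, 3, 2, 1, 0, 9 → 8.
Third digit: 7, 5, 3, 1, 9, 7, 5 → 3 (−2 each step, mod 10).
Putting it together: 783.

783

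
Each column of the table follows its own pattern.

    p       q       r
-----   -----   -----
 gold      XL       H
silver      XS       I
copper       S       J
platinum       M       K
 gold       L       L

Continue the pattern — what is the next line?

silver  XL  M

Column p: gold, silver, copper, platinum, gold → silver (repeats gold → silver → copper → platinum).
Column q: XL, XS, S, M, L → XL (runs through clothing sizes XS→XL).
For the column r, letters move forward 1 place in the alphabet: H, I, J, K, L → M.
Putting it together: silver  XL  M.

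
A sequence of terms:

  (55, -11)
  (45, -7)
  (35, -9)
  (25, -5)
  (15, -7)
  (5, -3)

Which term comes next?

First coordinate: −10 each step; 55, 45, 35, 25, 15, 5 → -5.
Second coordinate — alternating steps +4, −2, +4, −2, …: -11, -7, -9, -5, -7, -3 → -5.
So the next term is (-5, -5).

(-5, -5)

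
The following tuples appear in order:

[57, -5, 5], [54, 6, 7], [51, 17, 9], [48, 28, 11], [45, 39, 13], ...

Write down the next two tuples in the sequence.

[42, 50, 15], [39, 61, 17]

First entry: −3 each step; 57, 54, 51, 48, 45 → 42 → 39.
Second entry goes -5, 6, 17, 28, 39 → 50 → 61 (+11 each step).
Third entry goes 5, 7, 9, 11, 13 → 15 → 17 (+2 each step).
Putting the parts together: [42, 50, 15] and then [39, 61, 17].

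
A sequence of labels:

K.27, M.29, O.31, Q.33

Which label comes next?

S.35

Letter goes K, M, O, Q → S (letters move forward 2 places in the alphabet).
Second component: 27, 29, 31, 33 → 35 (+2 each step).
So the next label is S.35.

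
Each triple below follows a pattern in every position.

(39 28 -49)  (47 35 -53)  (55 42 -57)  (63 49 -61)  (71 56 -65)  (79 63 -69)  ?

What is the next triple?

(87 70 -73)

First slot — +8 each step: 39, 47, 55, 63, 71, 79 → 87.
Second slot: 28, 35, 42, 49, 56, 63 → 70 (+7 each step).
Third slot: −4 each step; -49, -53, -57, -61, -65, -69 → -73.
Combining the parts gives (87 70 -73).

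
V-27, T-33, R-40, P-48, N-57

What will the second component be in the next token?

67

Second component: differences are 6, 7, 8, … (increasing by 1 each time); 27, 33, 40, 48, 57 → 67.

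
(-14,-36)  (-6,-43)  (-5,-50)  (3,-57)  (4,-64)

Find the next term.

For the first value, alternating steps +8, +1, +8, +1, …: -14, -6, -5, 3, 4 → 12.
Second value: -36, -43, -50, -57, -64 → -71 (−7 each step).
So the next term is (12,-71).

(12,-71)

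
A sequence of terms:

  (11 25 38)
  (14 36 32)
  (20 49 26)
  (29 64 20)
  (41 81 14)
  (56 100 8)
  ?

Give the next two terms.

First component: 11, 14, 20, 29, 41, 56 → 74 → 95 (differences are 3, 6, 9, … (increasing by 3 each time)).
Second component goes 25, 36, 49, 64, 81, 100 → 121 → 144 (perfect squares: 5², 6², 7², …).
Third component goes 38, 32, 26, 20, 14, 8 → 2 → -4 (−6 each step).
Putting the parts together: (74 121 2) and then (95 144 -4).

(74 121 2), (95 144 -4)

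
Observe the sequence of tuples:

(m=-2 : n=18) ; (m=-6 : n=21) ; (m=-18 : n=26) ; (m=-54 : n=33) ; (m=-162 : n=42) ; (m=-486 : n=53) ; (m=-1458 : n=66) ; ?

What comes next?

(m=-4374 : n=81)

For the m, ×3 each step: -2, -6, -18, -54, -162, -486, -1458 → -4374.
N: differences are 3, 5, 7, … (increasing by 2 each time); 18, 21, 26, 33, 42, 53, 66 → 81.
So the next tuple is (m=-4374 : n=81).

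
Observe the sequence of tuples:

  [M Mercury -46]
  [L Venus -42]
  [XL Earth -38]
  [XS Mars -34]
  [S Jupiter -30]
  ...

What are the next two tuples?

Size: runs through clothing sizes XS→XL; M, L, XL, XS, S → M → L.
Planet: runs through the planets Mercury→Neptune, so Mercury, Venus, Earth, Mars, Jupiter → Saturn → Uranus.
Third coordinate goes -46, -42, -38, -34, -30 → -26 → -22 (+4 each step).
Putting the parts together: [M Saturn -26] and then [L Uranus -22].

[M Saturn -26], [L Uranus -22]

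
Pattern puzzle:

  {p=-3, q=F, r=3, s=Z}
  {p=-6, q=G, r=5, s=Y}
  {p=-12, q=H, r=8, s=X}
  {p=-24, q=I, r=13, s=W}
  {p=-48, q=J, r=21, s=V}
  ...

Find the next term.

P goes -3, -6, -12, -24, -48 → -96 (×2 each step).
Q — letters move forward 1 place in the alphabet: F, G, H, I, J → K.
R: each term is the sum of the two before it; 3, 5, 8, 13, 21 → 34.
S — letters move back 1 place in the alphabet: Z, Y, X, W, V → U.
So the next term is {p=-96, q=K, r=34, s=U}.

{p=-96, q=K, r=34, s=U}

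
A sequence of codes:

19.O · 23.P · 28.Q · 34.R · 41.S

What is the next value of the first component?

First component: 19, 23, 28, 34, 41 → 49 (differences are 4, 5, 6, … (increasing by 1 each time)).

49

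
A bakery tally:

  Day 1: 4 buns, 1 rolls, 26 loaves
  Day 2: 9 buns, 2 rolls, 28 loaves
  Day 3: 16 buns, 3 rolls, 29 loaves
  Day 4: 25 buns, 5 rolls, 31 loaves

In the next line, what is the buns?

36

Buns: 4, 9, 16, 25 → 36 (perfect squares: 2², 3², 4², …).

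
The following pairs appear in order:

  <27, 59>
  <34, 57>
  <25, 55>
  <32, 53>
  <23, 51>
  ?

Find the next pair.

First entry: alternating steps +7, −9, +7, −9, …; 27, 34, 25, 32, 23 → 30.
Second entry goes 59, 57, 55, 53, 51 → 49 (−2 each step).
Combining the parts gives <30, 49>.

<30, 49>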